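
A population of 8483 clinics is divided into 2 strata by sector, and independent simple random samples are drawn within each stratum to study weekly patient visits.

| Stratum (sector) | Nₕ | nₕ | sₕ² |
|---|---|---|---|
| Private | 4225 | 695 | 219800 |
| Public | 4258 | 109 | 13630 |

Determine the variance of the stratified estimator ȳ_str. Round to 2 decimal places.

96.24

Var(ȳ_str) = Σₕ Wₕ²(1 − fₕ)sₕ²/nₕ with Wₕ = Nₕ/N, N = 8483.
Private: Wₕ = 0.49805493; term = 0.49805493²·(1 − 0.16449704)·219800/695 = 65.545875.
Public: Wₕ = 0.50194507; term = 0.50194507²·(1 − 0.02559887)·13630/109 = 30.698667.
Sum = 96.244542.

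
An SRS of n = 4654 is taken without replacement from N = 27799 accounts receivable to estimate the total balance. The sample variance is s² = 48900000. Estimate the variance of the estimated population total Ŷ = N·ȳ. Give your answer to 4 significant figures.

6.760 × 10^12

Var(Ŷ) = N²·Var(ȳ) = N²·(1 − n/N)·s²/n.
f = 4654/27799 = 0.16741609; Var(ȳ) = 0.83258391·48900000/4654 = 8748.0346.
Var(Ŷ) = 27799² · 8748.0346 = 6.7603447 × 10^12.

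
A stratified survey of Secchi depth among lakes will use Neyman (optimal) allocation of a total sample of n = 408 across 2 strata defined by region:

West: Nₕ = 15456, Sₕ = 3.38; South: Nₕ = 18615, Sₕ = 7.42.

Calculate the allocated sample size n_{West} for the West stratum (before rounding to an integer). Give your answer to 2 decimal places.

Neyman allocation: nₕ = n·NₕSₕ / Σⱼ NⱼSⱼ.
Σ NⱼSⱼ = 15456·3.38 + 18615·7.42 = 190364.58.
n_{West} = 408·15456·3.38 / 190364.58 = 111.97.

111.97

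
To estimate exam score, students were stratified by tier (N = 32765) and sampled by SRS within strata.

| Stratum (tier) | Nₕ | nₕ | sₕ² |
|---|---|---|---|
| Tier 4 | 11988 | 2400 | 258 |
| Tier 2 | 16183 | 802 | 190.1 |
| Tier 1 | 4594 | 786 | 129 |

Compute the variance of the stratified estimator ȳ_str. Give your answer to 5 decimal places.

Var(ȳ_str) = Σₕ Wₕ²(1 − fₕ)sₕ²/nₕ with Wₕ = Nₕ/N, N = 32765.
Tier 4: Wₕ = 0.36587822; term = 0.36587822²·(1 − 0.20020020)·258/2400 = 0.01150967.
Tier 2: Wₕ = 0.49391119; term = 0.49391119²·(1 − 0.04955818)·190.1/802 = 0.054958011.
Tier 1: Wₕ = 0.14021059; term = 0.14021059²·(1 − 0.17109273)·129/786 = 0.0026744516.
Sum = 0.069142133.

0.06914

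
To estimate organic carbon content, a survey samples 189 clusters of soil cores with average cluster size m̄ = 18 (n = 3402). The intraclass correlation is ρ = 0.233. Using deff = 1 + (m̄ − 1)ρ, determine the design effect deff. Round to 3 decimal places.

deff = 1 + (18 − 1)·0.233 = 1 + 3.961 = 4.961.

4.961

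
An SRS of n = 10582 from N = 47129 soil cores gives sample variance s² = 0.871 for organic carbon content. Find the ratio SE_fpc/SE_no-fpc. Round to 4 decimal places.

f = n/N = 10582/47129 = 0.22453267.
SE_no-fpc = √(s²/n) = 0.0090724629; SE_fpc = √((1−f)s²/n) = 0.0079892673.
Ratio = √(1−f) = 0.88060623.

0.8806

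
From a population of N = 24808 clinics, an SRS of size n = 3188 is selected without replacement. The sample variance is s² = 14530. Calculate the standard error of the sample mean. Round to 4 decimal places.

Under SRS without replacement, Var(ȳ) = (1 − f)·s²/n with f = n/N = 3188/24808 = 0.12850693.
Var(ȳ) = (1 − 0.12850693)·14530/3188 = 0.87149307·4.5577164 = 3.9720183.
SE(ȳ) = √(3.9720183) = 1.9930.

1.9930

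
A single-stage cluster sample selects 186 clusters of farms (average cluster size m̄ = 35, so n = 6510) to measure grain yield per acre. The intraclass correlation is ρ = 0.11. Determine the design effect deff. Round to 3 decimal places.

deff = 1 + (35 − 1)·0.11 = 1 + 3.74 = 4.74.

4.740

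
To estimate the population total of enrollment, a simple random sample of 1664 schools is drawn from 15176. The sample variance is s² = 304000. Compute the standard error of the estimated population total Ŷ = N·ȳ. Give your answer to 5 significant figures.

193550

Var(Ŷ) = N²·Var(ȳ) = N²·(1 − n/N)·s²/n.
f = 1664/15176 = 0.10964681; Var(ȳ) = 0.89035319·304000/1664 = 162.66068.
Var(Ŷ) = 15176² · 162.66068 = 3.746254 × 10^10.
SE(Ŷ) = √(3.746254 × 10^10) = 193550.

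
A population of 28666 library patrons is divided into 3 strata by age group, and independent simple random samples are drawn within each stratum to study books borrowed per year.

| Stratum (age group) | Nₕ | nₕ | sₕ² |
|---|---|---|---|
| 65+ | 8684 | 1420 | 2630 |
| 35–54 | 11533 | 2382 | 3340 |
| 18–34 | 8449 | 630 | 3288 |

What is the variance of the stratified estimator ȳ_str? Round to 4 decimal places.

Var(ȳ_str) = Σₕ Wₕ²(1 − fₕ)sₕ²/nₕ with Wₕ = Nₕ/N, N = 28666.
65+: Wₕ = 0.30293728; term = 0.30293728²·(1 − 0.16351912)·2630/1420 = 0.14217684.
35–54: Wₕ = 0.40232331; term = 0.40232331²·(1 − 0.20653776)·3340/2382 = 0.18008659.
18–34: Wₕ = 0.29473941; term = 0.29473941²·(1 − 0.07456504)·3288/630 = 0.41957885.
Sum = 0.74184228.

0.7418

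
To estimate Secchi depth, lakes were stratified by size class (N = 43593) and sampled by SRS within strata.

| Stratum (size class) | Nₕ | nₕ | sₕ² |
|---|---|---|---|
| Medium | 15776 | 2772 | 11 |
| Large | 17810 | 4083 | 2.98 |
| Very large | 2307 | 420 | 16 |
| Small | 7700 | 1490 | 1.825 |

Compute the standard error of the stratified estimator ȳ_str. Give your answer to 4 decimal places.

0.0253

Var(ȳ_str) = Σₕ Wₕ²(1 − fₕ)sₕ²/nₕ with Wₕ = Nₕ/N, N = 43593.
Medium: Wₕ = 0.36189296; term = 0.36189296²·(1 − 0.17570994)·11/2772 = 4.2839047 × 10^-4.
Large: Wₕ = 0.40855183; term = 0.40855183²·(1 − 0.22925323)·2.98/4083 = 9.3895099 × 10^-5.
Very large: Wₕ = 0.05292134; term = 0.05292134²·(1 − 0.18205462)·16/420 = 8.7268331 × 10^-5.
Small: Wₕ = 0.17663386; term = 0.17663386²·(1 − 0.19350649)·1.825/1490 = 3.0819487 × 10^-5.
Sum = 6.4037339 × 10^-4.
SE = √(6.4037339 × 10^-4) = 0.0253.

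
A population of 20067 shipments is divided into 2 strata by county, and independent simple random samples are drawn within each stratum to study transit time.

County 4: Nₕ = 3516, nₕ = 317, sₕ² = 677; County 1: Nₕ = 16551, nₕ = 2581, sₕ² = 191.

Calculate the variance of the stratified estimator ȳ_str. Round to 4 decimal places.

Var(ȳ_str) = Σₕ Wₕ²(1 − fₕ)sₕ²/nₕ with Wₕ = Nₕ/N, N = 20067.
County 4: Wₕ = 0.17521304; term = 0.17521304²·(1 − 0.09015927)·677/317 = 0.059652357.
County 1: Wₕ = 0.82478696; term = 0.82478696²·(1 − 0.15594224)·191/2581 = 0.042491406.
Sum = 0.10214376.

0.1021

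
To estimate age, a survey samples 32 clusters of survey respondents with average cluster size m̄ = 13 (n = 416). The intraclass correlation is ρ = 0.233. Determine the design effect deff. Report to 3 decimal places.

deff = 1 + (13 − 1)·0.233 = 1 + 2.796 = 3.796.

3.796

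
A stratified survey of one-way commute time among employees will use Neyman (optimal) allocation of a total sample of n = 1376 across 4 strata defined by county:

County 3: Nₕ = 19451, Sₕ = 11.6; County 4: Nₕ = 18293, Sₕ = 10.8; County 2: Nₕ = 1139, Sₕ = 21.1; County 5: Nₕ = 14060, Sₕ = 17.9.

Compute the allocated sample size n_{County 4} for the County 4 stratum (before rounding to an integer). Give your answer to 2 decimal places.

388.96

Neyman allocation: nₕ = n·NₕSₕ / Σⱼ NⱼSⱼ.
Σ NⱼSⱼ = 19451·11.6 + 18293·10.8 + 1139·21.1 + 14060·17.9 = 698902.9.
n_{County 4} = 1376·18293·10.8 / 698902.9 = 388.96.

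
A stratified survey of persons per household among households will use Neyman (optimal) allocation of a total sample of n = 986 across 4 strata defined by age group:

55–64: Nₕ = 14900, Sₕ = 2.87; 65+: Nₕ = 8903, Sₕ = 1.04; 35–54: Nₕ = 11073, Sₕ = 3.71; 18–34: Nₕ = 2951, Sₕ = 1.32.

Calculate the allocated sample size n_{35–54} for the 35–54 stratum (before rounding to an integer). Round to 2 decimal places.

Neyman allocation: nₕ = n·NₕSₕ / Σⱼ NⱼSⱼ.
Σ NⱼSⱼ = 14900·2.87 + 8903·1.04 + 11073·3.71 + 2951·1.32 = 96998.27.
n_{35–54} = 986·11073·3.71 / 96998.27 = 417.59.

417.59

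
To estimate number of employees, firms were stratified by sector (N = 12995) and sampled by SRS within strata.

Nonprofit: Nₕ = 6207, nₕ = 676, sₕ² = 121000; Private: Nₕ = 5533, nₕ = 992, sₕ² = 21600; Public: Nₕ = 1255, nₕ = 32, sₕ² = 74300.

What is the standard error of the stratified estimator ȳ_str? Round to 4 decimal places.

7.7931

Var(ȳ_str) = Σₕ Wₕ²(1 − fₕ)sₕ²/nₕ with Wₕ = Nₕ/N, N = 12995.
Nonprofit: Wₕ = 0.47764525; term = 0.47764525²·(1 − 0.10890930)·121000/676 = 36.389116.
Private: Wₕ = 0.42577915; term = 0.42577915²·(1 − 0.17928791)·21600/992 = 3.2396768.
Public: Wₕ = 0.09657561; term = 0.09657561²·(1 − 0.02549801)·74300/32 = 21.103595.
Sum = 60.732388.
SE = √(60.732388) = 7.7931.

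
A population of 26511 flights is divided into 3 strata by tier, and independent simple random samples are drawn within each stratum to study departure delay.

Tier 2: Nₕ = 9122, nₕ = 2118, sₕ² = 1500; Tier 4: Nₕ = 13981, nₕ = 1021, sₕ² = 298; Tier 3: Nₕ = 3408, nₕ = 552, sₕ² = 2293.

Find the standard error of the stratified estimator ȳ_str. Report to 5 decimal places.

Var(ȳ_str) = Σₕ Wₕ²(1 − fₕ)sₕ²/nₕ with Wₕ = Nₕ/N, N = 26511.
Tier 2: Wₕ = 0.34408359; term = 0.34408359²·(1 − 0.23218592)·1500/2118 = 0.06437975.
Tier 4: Wₕ = 0.52736600; term = 0.52736600²·(1 − 0.07302768)·298/1021 = 0.075245675.
Tier 3: Wₕ = 0.12855041; term = 0.12855041²·(1 − 0.16197183)·2293/552 = 0.057526844.
Sum = 0.19715227.
SE = √(0.19715227) = 0.44402.

0.44402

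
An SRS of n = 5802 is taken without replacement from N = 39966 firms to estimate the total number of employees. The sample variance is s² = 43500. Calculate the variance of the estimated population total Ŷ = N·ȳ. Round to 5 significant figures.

1.0237 × 10^10

Var(Ŷ) = N²·Var(ȳ) = N²·(1 − n/N)·s²/n.
f = 5802/39966 = 0.14517340; Var(ȳ) = 0.85482660·43500/5802 = 6.4089895.
Var(Ŷ) = 39966² · 6.4089895 = 1.0236958 × 10^10.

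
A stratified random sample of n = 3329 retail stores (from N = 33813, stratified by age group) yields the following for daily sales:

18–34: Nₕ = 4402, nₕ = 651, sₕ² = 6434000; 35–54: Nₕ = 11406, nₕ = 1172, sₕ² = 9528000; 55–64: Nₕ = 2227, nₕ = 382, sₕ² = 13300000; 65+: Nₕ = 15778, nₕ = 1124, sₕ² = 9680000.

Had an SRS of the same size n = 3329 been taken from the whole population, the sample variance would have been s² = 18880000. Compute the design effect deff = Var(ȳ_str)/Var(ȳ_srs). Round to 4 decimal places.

0.5553

Var(ȳ_str) = Σ Wₕ²(1−fₕ)sₕ²/nₕ with Wₕ = Nₕ/33813:
  18–34: (4402/33813)²·(1−651/4402)·6434000/651 = 142.73476
  35–54: (11406/33813)²·(1−1172/11406)·9528000/1172 = 830.01417
  55–64: (2227/33813)²·(1−382/2227)·13300000/382 = 125.12309
  65+: (15778/33813)²·(1−1124/15778)·9680000/1124 = 1741.6055
  → Var(ȳ_str) = 2839.4775.
Var(ȳ_srs) = (1 − 3329/33813)·18880000/3329 = 5113.0077.
deff = 2839.4775 / 5113.0077 = 0.5553.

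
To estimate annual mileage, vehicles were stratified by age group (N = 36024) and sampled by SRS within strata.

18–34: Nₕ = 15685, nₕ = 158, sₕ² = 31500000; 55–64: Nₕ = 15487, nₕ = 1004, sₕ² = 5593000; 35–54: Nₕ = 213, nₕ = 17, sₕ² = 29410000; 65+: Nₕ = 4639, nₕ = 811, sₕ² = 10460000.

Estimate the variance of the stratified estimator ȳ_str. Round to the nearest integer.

38610

Var(ȳ_str) = Σₕ Wₕ²(1 − fₕ)sₕ²/nₕ with Wₕ = Nₕ/N, N = 36024.
18–34: Wₕ = 0.43540417; term = 0.43540417²·(1 − 0.01007332)·31500000/158 = 37414.649.
55–64: Wₕ = 0.42990784; term = 0.42990784²·(1 − 0.06482857)·5593000/1004 = 962.83766.
35–54: Wₕ = 0.00591272; term = 0.00591272²·(1 − 0.07981221)·29410000/17 = 55.654196.
65+: Wₕ = 0.12877526; term = 0.12877526²·(1 − 0.17482216)·10460000/811 = 176.49128.
Sum = 38609.632.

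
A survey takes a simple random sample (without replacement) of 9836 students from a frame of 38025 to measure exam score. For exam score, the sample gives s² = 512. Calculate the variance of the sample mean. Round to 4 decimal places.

0.0386

Under SRS without replacement, Var(ȳ) = (1 − f)·s²/n with f = n/N = 9836/38025 = 0.25867193.
Var(ȳ) = (1 − 0.25867193)·512/9836 = 0.74132807·0.05205368 = 0.038588855.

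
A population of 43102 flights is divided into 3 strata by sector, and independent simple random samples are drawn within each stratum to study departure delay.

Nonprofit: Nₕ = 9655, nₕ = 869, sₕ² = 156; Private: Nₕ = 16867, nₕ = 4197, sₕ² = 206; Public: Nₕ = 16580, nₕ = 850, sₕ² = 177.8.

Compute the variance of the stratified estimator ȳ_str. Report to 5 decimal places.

Var(ȳ_str) = Σₕ Wₕ²(1 − fₕ)sₕ²/nₕ with Wₕ = Nₕ/N, N = 43102.
Nonprofit: Wₕ = 0.22400353; term = 0.22400353²·(1 − 0.09000518)·156/869 = 0.008196972.
Private: Wₕ = 0.39132755; term = 0.39132755²·(1 − 0.24882907)·206/4197 = 0.0056460909.
Public: Wₕ = 0.38466892; term = 0.38466892²·(1 − 0.05126659)·177.8/850 = 0.029365083.
Sum = 0.043208146.

0.04321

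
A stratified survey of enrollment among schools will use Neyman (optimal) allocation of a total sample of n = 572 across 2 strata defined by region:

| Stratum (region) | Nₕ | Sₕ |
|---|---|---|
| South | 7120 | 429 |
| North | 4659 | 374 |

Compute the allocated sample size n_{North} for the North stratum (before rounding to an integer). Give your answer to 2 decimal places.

207.78

Neyman allocation: nₕ = n·NₕSₕ / Σⱼ NⱼSⱼ.
Σ NⱼSⱼ = 7120·429 + 4659·374 = 4.796946 × 10^6.
n_{North} = 572·4659·374 / (4.796946 × 10^6) = 207.78.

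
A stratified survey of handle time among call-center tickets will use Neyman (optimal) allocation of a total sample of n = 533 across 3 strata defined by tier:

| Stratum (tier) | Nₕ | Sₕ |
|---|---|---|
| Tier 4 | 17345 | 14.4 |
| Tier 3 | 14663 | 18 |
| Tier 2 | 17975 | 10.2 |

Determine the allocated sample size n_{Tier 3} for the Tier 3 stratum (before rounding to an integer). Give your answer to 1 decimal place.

Neyman allocation: nₕ = n·NₕSₕ / Σⱼ NⱼSⱼ.
Σ NⱼSⱼ = 17345·14.4 + 14663·18 + 17975·10.2 = 697047.
n_{Tier 3} = 533·14663·18 / 697047 = 201.8.

201.8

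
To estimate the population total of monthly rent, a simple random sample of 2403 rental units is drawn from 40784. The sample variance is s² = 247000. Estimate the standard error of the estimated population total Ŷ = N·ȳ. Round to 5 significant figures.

Var(Ŷ) = N²·Var(ȳ) = N²·(1 − n/N)·s²/n.
f = 2403/40784 = 0.05892016; Var(ȳ) = 0.94107984·247000/2403 = 96.731885.
Var(Ŷ) = 40784² · 96.731885 = 1.608975 × 10^11.
SE(Ŷ) = √(1.608975 × 10^11) = 401120.

401120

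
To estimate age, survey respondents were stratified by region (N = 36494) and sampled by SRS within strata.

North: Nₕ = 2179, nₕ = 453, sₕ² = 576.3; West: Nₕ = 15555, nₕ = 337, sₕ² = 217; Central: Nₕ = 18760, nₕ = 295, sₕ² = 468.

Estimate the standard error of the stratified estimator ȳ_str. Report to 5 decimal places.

0.72847

Var(ȳ_str) = Σₕ Wₕ²(1 − fₕ)sₕ²/nₕ with Wₕ = Nₕ/N, N = 36494.
North: Wₕ = 0.05970845; term = 0.05970845²·(1 − 0.20789353)·576.3/453 = 0.0035925722.
West: Wₕ = 0.42623445; term = 0.42623445²·(1 − 0.02166506)·217/337 = 0.11444966.
Central: Wₕ = 0.51405711; term = 0.51405711²·(1 − 0.01572495)·468/295 = 0.41263214.
Sum = 0.53067437.
SE = √(0.53067437) = 0.72847.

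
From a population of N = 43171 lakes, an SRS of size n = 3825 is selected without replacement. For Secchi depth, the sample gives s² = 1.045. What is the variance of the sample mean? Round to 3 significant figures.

Under SRS without replacement, Var(ȳ) = (1 − f)·s²/n with f = n/N = 3825/43171 = 0.08860114.
Var(ȳ) = (1 − 0.08860114)·1.045/3825 = 0.91139886·2.7320261 × 10^-4 = 2.4899655 × 10^-4.

2.49 × 10^-4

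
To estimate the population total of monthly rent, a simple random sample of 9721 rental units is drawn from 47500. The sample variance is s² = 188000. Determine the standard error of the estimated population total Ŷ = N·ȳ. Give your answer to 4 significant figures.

Var(Ŷ) = N²·Var(ȳ) = N²·(1 − n/N)·s²/n.
f = 9721/47500 = 0.20465263; Var(ȳ) = 0.79534737·188000/9721 = 15.381679.
Var(Ŷ) = 47500² · 15.381679 = 3.4704913 × 10^10.
SE(Ŷ) = √(3.4704913 × 10^10) = 186300.

186300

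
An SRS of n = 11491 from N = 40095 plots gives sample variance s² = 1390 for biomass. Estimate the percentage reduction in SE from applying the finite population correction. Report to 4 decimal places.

f = n/N = 11491/40095 = 0.28659434.
SE_no-fpc = √(s²/n) = 0.34779913; SE_fpc = √((1−f)s²/n) = 0.29376278.
Ratio = √(1−f) = 0.84463345. Reduction = 100·(1 − 0.84463345) = 15.5367%.

15.5367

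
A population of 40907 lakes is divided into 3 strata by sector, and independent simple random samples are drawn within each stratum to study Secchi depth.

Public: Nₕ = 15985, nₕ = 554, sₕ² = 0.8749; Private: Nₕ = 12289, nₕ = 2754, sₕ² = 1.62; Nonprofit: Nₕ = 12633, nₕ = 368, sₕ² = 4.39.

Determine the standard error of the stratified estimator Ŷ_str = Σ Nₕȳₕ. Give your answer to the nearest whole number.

1519

Var(Ŷ_str) = Σₕ Nₕ²(1 − fₕ)sₕ²/nₕ.
Public: 15985²·(1 − 554/15985)·0.8749/554 = 389542.96.
Private: 12289²·(1 − 2754/12289)·1.62/2754 = 68926.832.
Nonprofit: 12633²·(1 − 368/12633)·4.39/368 = 1.8483778 × 10^6.
Sum = 2.3068476 × 10^6.
SE = √(2.3068476 × 10^6) = 1519.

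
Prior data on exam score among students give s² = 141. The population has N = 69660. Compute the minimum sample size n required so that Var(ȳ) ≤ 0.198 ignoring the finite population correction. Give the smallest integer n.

Without fpc, n₀ = s²/D = 141/0.198 = 712.1212.
Rounding up, n = 713.

713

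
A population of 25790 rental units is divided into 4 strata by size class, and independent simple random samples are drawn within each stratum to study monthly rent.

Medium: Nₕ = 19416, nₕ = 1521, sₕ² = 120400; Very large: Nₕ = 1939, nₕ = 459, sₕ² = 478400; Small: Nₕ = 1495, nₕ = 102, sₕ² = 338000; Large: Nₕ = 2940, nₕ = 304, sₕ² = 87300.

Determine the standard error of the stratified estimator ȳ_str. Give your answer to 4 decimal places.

7.7181

Var(ȳ_str) = Σₕ Wₕ²(1 − fₕ)sₕ²/nₕ with Wₕ = Nₕ/N, N = 25790.
Medium: Wₕ = 0.75284994; term = 0.75284994²·(1 − 0.07833745)·120400/1521 = 41.351004.
Very large: Wₕ = 0.07518418; term = 0.07518418²·(1 − 0.23671996)·478400/459 = 4.4969217.
Small: Wₕ = 0.05796820; term = 0.05796820²·(1 − 0.06822742)·338000/102 = 10.375431.
Large: Wₕ = 0.11399767; term = 0.11399767²·(1 − 0.10340136)·87300/304 = 3.3460368.
Sum = 59.569394.
SE = √(59.569394) = 7.7181.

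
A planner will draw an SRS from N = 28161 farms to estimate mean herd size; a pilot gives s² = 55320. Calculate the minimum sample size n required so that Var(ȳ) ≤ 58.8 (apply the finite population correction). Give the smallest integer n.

911

Without fpc, n₀ = s²/D = 55320/58.8 = 940.8163.
With fpc, (1 − n/N)·s²/n ≤ D requires n ≥ n₀/(1 + n₀/N) = 940.8163/(1 + 940.8163/28161) = 910.4012.
Rounding up, n = 911.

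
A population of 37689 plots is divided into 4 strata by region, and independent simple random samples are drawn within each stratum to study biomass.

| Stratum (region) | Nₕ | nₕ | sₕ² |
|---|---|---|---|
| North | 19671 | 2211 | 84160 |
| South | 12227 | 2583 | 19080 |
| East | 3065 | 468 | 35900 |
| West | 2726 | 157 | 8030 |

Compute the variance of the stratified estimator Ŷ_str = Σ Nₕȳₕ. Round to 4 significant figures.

1.491 × 10^10

Var(Ŷ_str) = Σₕ Nₕ²(1 − fₕ)sₕ²/nₕ.
North: 19671²·(1 − 2211/19671)·84160/2211 = 1.3073373 × 10^10.
South: 12227²·(1 − 2583/12227)·19080/2583 = 8.7102592 × 10^8.
East: 3065²·(1 − 468/3065)·35900/468 = 6.1059188 × 10^8.
West: 2726²·(1 − 157/2726)·8030/157 = 3.5818372 × 10^8.
Sum = 1.4913175 × 10^10.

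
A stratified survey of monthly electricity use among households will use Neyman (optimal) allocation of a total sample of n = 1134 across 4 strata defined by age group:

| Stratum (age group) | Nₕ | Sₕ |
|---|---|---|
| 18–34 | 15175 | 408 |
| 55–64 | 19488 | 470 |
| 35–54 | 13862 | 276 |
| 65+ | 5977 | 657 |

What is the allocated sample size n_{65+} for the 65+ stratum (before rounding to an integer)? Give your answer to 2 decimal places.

192.74

Neyman allocation: nₕ = n·NₕSₕ / Σⱼ NⱼSⱼ.
Σ NⱼSⱼ = 15175·408 + 19488·470 + 13862·276 + 5977·657 = 2.3103561 × 10^7.
n_{65+} = 1134·5977·657 / (2.3103561 × 10^7) = 192.74.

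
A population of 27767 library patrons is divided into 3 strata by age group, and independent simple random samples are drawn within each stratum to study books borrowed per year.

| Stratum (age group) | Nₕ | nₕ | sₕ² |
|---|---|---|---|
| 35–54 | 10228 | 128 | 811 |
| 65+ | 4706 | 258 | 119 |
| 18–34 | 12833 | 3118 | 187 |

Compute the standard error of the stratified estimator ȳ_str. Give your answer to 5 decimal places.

Var(ȳ_str) = Σₕ Wₕ²(1 − fₕ)sₕ²/nₕ with Wₕ = Nₕ/N, N = 27767.
35–54: Wₕ = 0.36835092; term = 0.36835092²·(1 − 0.01251467)·811/128 = 0.84891666.
65+: Wₕ = 0.16948176; term = 0.16948176²·(1 − 0.05482363)·119/258 = 0.012522356.
18–34: Wₕ = 0.46216732; term = 0.46216732²·(1 − 0.24296735)·187/3118 = 0.0096979195.
Sum = 0.87113694.
SE = √(0.87113694) = 0.93335.

0.93335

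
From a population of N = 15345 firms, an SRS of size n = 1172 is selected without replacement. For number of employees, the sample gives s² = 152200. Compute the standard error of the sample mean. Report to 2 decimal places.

Under SRS without replacement, Var(ȳ) = (1 − f)·s²/n with f = n/N = 1172/15345 = 0.07637667.
Var(ȳ) = (1 − 0.07637667)·152200/1172 = 0.92362333·129.86348 = 119.94494.
SE(ȳ) = √(119.94494) = 10.95.

10.95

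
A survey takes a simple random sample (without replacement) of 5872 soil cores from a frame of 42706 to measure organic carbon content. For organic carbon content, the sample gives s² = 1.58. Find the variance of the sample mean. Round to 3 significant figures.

Under SRS without replacement, Var(ȳ) = (1 − f)·s²/n with f = n/N = 5872/42706 = 0.13749824.
Var(ȳ) = (1 − 0.13749824)·1.58/5872 = 0.86250176·2.6907357 × 10^-4 = 2.3207643 × 10^-4.

2.32 × 10^-4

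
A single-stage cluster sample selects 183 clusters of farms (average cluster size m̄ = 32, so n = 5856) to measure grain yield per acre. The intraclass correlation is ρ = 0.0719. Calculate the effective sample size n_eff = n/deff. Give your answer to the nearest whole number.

1814

deff = 1 + (32 − 1)·0.0719 = 1 + 2.2289 = 3.2289.
n_eff = 5856 / 3.2289 = 1814.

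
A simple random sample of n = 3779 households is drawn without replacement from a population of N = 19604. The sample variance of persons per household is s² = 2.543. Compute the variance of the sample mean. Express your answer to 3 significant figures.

Under SRS without replacement, Var(ȳ) = (1 − f)·s²/n with f = n/N = 3779/19604 = 0.19276678.
Var(ȳ) = (1 − 0.19276678)·2.543/3779 = 0.80723322·6.7292935 × 10^-4 = 5.4321092 × 10^-4.

5.43 × 10^-4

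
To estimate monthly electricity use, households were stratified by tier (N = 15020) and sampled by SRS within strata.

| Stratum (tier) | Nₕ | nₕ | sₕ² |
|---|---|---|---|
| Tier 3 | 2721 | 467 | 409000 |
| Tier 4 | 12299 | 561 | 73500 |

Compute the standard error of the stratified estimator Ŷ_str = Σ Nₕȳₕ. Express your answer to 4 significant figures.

Var(Ŷ_str) = Σₕ Nₕ²(1 − fₕ)sₕ²/nₕ.
Tier 3: 2721²·(1 − 467/2721)·409000/467 = 5.3714171 × 10^9.
Tier 4: 12299²·(1 − 561/12299)·73500/561 = 1.8914218 × 10^10.
Sum = 2.4285635 × 10^10.
SE = √(2.4285635 × 10^10) = 155800.

155800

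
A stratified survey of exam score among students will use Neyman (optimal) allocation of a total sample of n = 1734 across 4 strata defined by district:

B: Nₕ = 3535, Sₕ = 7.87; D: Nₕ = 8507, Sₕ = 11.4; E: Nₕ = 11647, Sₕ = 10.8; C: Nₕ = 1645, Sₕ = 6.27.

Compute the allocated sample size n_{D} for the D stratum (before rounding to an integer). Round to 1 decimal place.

644.5

Neyman allocation: nₕ = n·NₕSₕ / Σⱼ NⱼSⱼ.
Σ NⱼSⱼ = 3535·7.87 + 8507·11.4 + 11647·10.8 + 1645·6.27 = 260902.
n_{D} = 1734·8507·11.4 / 260902 = 644.5.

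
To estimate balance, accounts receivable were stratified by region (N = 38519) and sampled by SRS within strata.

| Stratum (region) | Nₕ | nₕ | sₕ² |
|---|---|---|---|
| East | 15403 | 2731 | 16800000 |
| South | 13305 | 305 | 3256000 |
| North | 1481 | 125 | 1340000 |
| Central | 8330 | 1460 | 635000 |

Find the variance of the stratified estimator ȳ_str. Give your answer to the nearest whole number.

2085

Var(ȳ_str) = Σₕ Wₕ²(1 − fₕ)sₕ²/nₕ with Wₕ = Nₕ/N, N = 38519.
East: Wₕ = 0.39988058; term = 0.39988058²·(1 − 0.17730312)·16800000/2731 = 809.25996.
South: Wₕ = 0.34541395; term = 0.34541395²·(1 − 0.02292371)·3256000/305 = 1244.4939.
North: Wₕ = 0.03844856; term = 0.03844856²·(1 − 0.08440243)·1340000/125 = 14.509737.
Central: Wₕ = 0.21625691; term = 0.21625691²·(1 − 0.17527011)·635000/1460 = 16.775389.
Sum = 2085.039.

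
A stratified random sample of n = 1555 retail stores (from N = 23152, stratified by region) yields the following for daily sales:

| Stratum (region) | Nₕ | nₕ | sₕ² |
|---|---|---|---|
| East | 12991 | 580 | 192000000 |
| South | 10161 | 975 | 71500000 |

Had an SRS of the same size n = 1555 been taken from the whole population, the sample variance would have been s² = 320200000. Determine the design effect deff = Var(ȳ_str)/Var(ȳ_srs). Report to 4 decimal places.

Var(ȳ_str) = Σ Wₕ²(1−fₕ)sₕ²/nₕ with Wₕ = Nₕ/23152:
  East: (12991/23152)²·(1−580/12991)·192000000/580 = 99573.911
  South: (10161/23152)²·(1−975/10161)·71500000/975 = 12769.894
  → Var(ȳ_str) = 112343.81.
Var(ȳ_srs) = (1 − 1555/23152)·320200000/1555 = 192086.06.
deff = 112343.81 / 192086.06 = 0.5849.

0.5849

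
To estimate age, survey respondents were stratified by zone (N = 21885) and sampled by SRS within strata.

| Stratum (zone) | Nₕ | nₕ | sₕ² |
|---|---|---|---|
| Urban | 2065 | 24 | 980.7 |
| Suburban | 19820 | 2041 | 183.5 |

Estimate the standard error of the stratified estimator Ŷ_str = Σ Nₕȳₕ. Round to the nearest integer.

14279

Var(Ŷ_str) = Σₕ Nₕ²(1 − fₕ)sₕ²/nₕ.
Urban: 2065²·(1 − 24/2065)·980.7/24 = 1.7222175 × 10^8.
Suburban: 19820²·(1 − 2041/19820)·183.5/2041 = 3.1681377 × 10^7.
Sum = 2.0390313 × 10^8.
SE = √(2.0390313 × 10^8) = 14279.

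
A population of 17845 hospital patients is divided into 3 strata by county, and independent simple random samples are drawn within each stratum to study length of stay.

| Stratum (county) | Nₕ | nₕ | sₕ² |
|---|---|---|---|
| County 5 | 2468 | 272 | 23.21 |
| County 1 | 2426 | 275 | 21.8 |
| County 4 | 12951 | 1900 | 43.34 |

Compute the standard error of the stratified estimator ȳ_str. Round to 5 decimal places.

Var(ȳ_str) = Σₕ Wₕ²(1 − fₕ)sₕ²/nₕ with Wₕ = Nₕ/N, N = 17845.
County 5: Wₕ = 0.13830205; term = 0.13830205²·(1 − 0.11021070)·23.21/272 = 0.0014522809.
County 1: Wₕ = 0.13594844; term = 0.13594844²·(1 − 0.11335532)·21.8/275 = 0.0012990381.
County 4: Wₕ = 0.72574951; term = 0.72574951²·(1 − 0.14670682)·43.34/1900 = 0.010251964.
Sum = 0.013003283.
SE = √(0.013003283) = 0.11403.

0.11403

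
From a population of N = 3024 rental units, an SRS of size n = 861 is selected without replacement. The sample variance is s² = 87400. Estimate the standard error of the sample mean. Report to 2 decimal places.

Under SRS without replacement, Var(ȳ) = (1 − f)·s²/n with f = n/N = 861/3024 = 0.28472222.
Var(ȳ) = (1 − 0.28472222)·87400/861 = 0.71527778·101.50987 = 72.607756.
SE(ȳ) = √(72.607756) = 8.52.

8.52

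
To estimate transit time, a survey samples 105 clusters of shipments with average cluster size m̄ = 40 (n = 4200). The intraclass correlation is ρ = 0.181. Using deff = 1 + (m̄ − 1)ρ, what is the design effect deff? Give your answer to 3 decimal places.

deff = 1 + (40 − 1)·0.181 = 1 + 7.059 = 8.059.

8.059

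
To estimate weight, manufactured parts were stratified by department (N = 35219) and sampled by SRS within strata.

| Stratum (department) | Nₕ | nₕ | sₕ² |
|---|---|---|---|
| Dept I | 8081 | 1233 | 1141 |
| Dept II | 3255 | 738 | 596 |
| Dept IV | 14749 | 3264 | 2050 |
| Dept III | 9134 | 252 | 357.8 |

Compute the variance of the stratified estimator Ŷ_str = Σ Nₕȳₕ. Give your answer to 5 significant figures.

Var(Ŷ_str) = Σₕ Nₕ²(1 − fₕ)sₕ²/nₕ.
Dept I: 8081²·(1 − 1233/8081)·1141/1233 = 5.1209605 × 10^7.
Dept II: 3255²·(1 − 738/3255)·596/738 = 6.6164359 × 10^6.
Dept IV: 14749²·(1 − 3264/14749)·2050/3264 = 1.0638914 × 10^8.
Dept III: 9134²·(1 − 252/9134)·357.8/252 = 1.1518915 × 10^8.
Sum = 2.7940433 × 10^8.

2.7940 × 10^8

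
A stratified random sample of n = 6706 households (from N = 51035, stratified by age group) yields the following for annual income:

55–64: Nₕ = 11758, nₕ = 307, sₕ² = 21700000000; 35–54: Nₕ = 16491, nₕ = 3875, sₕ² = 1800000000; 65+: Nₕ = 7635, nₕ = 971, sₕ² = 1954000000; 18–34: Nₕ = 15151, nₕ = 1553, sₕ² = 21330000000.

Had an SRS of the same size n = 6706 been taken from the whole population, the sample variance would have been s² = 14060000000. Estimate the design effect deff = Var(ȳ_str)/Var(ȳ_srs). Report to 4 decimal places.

2.6449

Var(ȳ_str) = Σ Wₕ²(1−fₕ)sₕ²/nₕ with Wₕ = Nₕ/51035:
  55–64: (11758/51035)²·(1−307/11758)·21700000000/307 = 3.6539449 × 10^6
  35–54: (16491/51035)²·(1−3875/16491)·1800000000/3875 = 37105.068
  65+: (7635/51035)²·(1−971/7635)·1954000000/971 = 39310.912
  18–34: (15151/51035)²·(1−1553/15151)·21330000000/1553 = 1.0864244 × 10^6
  → Var(ȳ_str) = 4.8167853 × 10^6.
Var(ȳ_srs) = (1 − 6706/51035)·14060000000/6706 = 1.8211327 × 10^6.
deff = (4.8167853 × 10^6) / (1.8211327 × 10^6) = 2.6449.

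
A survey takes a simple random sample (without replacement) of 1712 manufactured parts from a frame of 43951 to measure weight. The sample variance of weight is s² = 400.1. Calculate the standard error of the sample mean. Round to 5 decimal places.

Under SRS without replacement, Var(ȳ) = (1 − f)·s²/n with f = n/N = 1712/43951 = 0.03895247.
Var(ȳ) = (1 − 0.03895247)·400.1/1712 = 0.96104753·0.23370327 = 0.22459995.
SE(ȳ) = √(0.22459995) = 0.47392.

0.47392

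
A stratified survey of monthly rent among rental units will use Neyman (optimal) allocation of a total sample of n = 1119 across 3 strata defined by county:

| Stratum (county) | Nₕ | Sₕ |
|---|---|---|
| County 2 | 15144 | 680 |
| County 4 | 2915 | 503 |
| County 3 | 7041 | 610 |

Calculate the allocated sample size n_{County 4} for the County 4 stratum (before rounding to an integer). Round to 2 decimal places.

102.17

Neyman allocation: nₕ = n·NₕSₕ / Σⱼ NⱼSⱼ.
Σ NⱼSⱼ = 15144·680 + 2915·503 + 7041·610 = 1.6059175 × 10^7.
n_{County 4} = 1119·2915·503 / (1.6059175 × 10^7) = 102.17.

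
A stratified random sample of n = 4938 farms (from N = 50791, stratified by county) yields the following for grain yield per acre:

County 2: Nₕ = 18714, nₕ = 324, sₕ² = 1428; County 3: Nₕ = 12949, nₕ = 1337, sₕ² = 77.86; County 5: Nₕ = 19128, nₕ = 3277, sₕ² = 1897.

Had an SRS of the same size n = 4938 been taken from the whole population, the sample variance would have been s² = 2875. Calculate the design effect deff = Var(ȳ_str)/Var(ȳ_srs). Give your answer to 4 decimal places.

Var(ȳ_str) = Σ Wₕ²(1−fₕ)sₕ²/nₕ with Wₕ = Nₕ/50791:
  County 2: (18714/50791)²·(1−324/18714)·1428/324 = 0.58797387
  County 3: (12949/50791)²·(1−1337/12949)·77.86/1337 = 0.0033943195
  County 5: (19128/50791)²·(1−3277/19128)·1897/3277 = 0.068036755
  → Var(ȳ_str) = 0.65940494.
Var(ȳ_srs) = (1 − 4938/50791)·2875/4938 = 0.52561501.
deff = 0.65940494 / 0.52561501 = 1.2545.

1.2545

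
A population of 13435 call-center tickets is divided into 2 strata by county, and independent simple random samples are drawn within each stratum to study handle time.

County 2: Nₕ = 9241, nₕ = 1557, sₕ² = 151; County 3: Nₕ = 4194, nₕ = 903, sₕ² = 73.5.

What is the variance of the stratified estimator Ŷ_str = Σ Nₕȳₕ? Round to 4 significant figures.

Var(Ŷ_str) = Σₕ Nₕ²(1 − fₕ)sₕ²/nₕ.
County 2: 9241²·(1 − 1557/9241)·151/1557 = 6.8864383 × 10^6.
County 3: 4194²·(1 − 903/4194)·73.5/903 = 1.1234556 × 10^6.
Sum = 8.0098939 × 10^6.

8.010 × 10^6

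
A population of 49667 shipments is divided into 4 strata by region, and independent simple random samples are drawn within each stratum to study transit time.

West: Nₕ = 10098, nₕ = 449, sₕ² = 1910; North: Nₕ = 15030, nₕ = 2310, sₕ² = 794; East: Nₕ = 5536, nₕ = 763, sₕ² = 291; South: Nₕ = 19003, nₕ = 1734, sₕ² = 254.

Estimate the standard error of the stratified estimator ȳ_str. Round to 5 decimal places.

Var(ȳ_str) = Σₕ Wₕ²(1 − fₕ)sₕ²/nₕ with Wₕ = Nₕ/N, N = 49667.
West: Wₕ = 0.20331407; term = 0.20331407²·(1 − 0.04446425)·1910/449 = 0.16802304.
North: Wₕ = 0.30261542; term = 0.30261542²·(1 − 0.15369261)·794/2310 = 0.026639052.
East: Wₕ = 0.11146234; term = 0.11146234²·(1 − 0.13782514)·291/763 = 0.0040852638.
South: Wₕ = 0.38260817; term = 0.38260817²·(1 − 0.09124875)·254/1734 = 0.019486692.
Sum = 0.21823405.
SE = √(0.21823405) = 0.46716.

0.46716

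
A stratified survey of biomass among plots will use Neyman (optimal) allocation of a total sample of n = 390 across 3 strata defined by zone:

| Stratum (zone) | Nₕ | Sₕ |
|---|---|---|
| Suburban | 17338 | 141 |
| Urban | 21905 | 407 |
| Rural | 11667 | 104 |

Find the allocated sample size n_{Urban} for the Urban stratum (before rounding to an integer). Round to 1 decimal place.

276.5

Neyman allocation: nₕ = n·NₕSₕ / Σⱼ NⱼSⱼ.
Σ NⱼSⱼ = 17338·141 + 21905·407 + 11667·104 = 1.2573361 × 10^7.
n_{Urban} = 390·21905·407 / (1.2573361 × 10^7) = 276.5.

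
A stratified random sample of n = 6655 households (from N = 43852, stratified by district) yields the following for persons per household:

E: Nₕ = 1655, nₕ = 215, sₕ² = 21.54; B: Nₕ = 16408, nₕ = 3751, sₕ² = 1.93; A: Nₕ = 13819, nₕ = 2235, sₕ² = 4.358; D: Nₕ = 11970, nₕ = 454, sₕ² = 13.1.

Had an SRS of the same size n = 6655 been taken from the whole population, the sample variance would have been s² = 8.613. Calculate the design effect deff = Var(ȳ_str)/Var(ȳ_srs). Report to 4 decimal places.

2.1957

Var(ȳ_str) = Σ Wₕ²(1−fₕ)sₕ²/nₕ with Wₕ = Nₕ/43852:
  E: (1655/43852)²·(1−215/1655)·21.54/215 = 1.2416206 × 10^-4
  B: (16408/43852)²·(1−3751/16408)·1.93/3751 = 5.5567117 × 10^-5
  A: (13819/43852)²·(1−2235/13819)·4.358/2235 = 1.6231776 × 10^-4
  D: (11970/43852)²·(1−454/11970)·13.1/454 = 0.00206839
  → Var(ȳ_str) = 0.0024104369.
Var(ȳ_srs) = (1 − 6655/43852)·8.613/6655 = 0.0010978042.
deff = 0.0024104369 / 0.0010978042 = 2.1957.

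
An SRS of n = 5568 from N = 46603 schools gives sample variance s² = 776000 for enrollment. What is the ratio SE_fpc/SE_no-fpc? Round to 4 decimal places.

0.9384

f = n/N = 5568/46603 = 0.11947729.
SE_no-fpc = √(s²/n) = 11.805415; SE_fpc = √((1−f)s²/n) = 11.077749.
Ratio = √(1−f) = 0.93836172.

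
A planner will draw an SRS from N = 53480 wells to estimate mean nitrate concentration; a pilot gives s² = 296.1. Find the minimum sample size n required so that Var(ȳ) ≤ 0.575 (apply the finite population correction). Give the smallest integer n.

511

Without fpc, n₀ = s²/D = 296.1/0.575 = 514.9565.
With fpc, (1 − n/N)·s²/n ≤ D requires n ≥ n₀/(1 + n₀/N) = 514.9565/(1 + 514.9565/53480) = 510.0453.
Rounding up, n = 511.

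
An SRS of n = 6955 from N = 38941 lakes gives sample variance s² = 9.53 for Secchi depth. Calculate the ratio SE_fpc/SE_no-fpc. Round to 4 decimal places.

0.9063

f = n/N = 6955/38941 = 0.17860353.
SE_no-fpc = √(s²/n) = 0.037016716; SE_fpc = √((1−f)s²/n) = 0.033548592.
Ratio = √(1−f) = 0.90630926.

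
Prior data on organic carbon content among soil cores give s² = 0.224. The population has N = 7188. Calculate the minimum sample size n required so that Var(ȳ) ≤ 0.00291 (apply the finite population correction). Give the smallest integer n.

77

Without fpc, n₀ = s²/D = 0.224/0.00291 = 76.9759.
With fpc, (1 − n/N)·s²/n ≤ D requires n ≥ n₀/(1 + n₀/N) = 76.9759/(1 + 76.9759/7188) = 76.1603.
Rounding up, n = 77.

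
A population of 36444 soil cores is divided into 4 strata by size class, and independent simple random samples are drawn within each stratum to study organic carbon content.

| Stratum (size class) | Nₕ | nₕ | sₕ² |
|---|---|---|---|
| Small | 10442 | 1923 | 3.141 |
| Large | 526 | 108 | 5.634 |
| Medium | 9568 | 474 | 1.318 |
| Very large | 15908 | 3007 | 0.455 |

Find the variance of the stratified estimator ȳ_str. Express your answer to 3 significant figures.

Var(ȳ_str) = Σₕ Wₕ²(1 − fₕ)sₕ²/nₕ with Wₕ = Nₕ/N, N = 36444.
Small: Wₕ = 0.28652179; term = 0.28652179²·(1 − 0.18416012)·3.141/1923 = 1.0939787 × 10^-4.
Large: Wₕ = 0.01443310; term = 0.01443310²·(1 − 0.20532319)·5.634/108 = 8.6358092 × 10^-6.
Medium: Wₕ = 0.26253979; term = 0.26253979²·(1 − 0.04954013)·1.318/474 = 1.8216339 × 10^-4.
Very large: Wₕ = 0.43650532; term = 0.43650532²·(1 − 0.18902439)·0.455/3007 = 2.3381095 × 10^-5.
Sum = 3.2357816 × 10^-4.

3.24 × 10^-4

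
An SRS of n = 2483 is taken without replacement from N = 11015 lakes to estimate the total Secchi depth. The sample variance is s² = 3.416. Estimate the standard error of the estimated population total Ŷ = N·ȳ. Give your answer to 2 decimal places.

Var(Ŷ) = N²·Var(ȳ) = N²·(1 − n/N)·s²/n.
f = 2483/11015 = 0.22541988; Var(ȳ) = 0.77458012·3.416/2483 = 0.0010656326.
Var(Ŷ) = 11015² · 0.0010656326 = 129293.44.
SE(Ŷ) = √(129293.44) = 359.57.

359.57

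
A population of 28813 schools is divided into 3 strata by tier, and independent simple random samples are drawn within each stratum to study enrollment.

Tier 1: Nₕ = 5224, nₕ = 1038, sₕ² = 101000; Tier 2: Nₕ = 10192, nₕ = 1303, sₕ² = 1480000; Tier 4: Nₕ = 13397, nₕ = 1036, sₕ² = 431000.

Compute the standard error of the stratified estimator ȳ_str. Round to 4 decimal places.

14.4741

Var(ȳ_str) = Σₕ Wₕ²(1 − fₕ)sₕ²/nₕ with Wₕ = Nₕ/N, N = 28813.
Tier 1: Wₕ = 0.18130705; term = 0.18130705²·(1 − 0.19869832)·101000/1038 = 2.563005.
Tier 2: Wₕ = 0.35372922; term = 0.35372922²·(1 − 0.12784537)·1480000/1303 = 123.95175.
Tier 4: Wₕ = 0.46496373; term = 0.46496373²·(1 − 0.07733075)·431000/1036 = 82.985405.
Sum = 209.50016.
SE = √(209.50016) = 14.4741.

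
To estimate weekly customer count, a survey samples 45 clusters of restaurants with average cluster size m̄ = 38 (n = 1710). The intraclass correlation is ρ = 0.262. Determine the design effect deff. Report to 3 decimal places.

deff = 1 + (38 − 1)·0.262 = 1 + 9.694 = 10.694.

10.694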